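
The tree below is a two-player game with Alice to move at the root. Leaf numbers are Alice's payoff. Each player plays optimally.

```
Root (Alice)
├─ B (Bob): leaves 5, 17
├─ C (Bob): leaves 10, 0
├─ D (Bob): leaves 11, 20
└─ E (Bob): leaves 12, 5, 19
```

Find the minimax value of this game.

B (Bob): min(5, 17) = 5
C (Bob): min(10, 0) = 0
D (Bob): min(11, 20) = 11
E (Bob): min(12, 5, 19) = 5
Root (Alice): max(5, 0, 11, 5) = 11

11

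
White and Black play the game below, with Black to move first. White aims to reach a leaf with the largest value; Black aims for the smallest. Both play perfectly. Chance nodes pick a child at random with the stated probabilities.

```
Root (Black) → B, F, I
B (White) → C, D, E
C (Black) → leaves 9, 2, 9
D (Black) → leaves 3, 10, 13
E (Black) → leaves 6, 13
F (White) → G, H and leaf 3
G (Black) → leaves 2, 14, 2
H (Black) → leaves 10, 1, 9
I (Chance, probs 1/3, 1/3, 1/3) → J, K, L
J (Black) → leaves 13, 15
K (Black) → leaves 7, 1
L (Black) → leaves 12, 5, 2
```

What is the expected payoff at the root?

C (Black): min(9, 2, 9) = 2
D (Black): min(3, 10, 13) = 3
E (Black): min(6, 13) = 6
B (White): max(2, 3, 6) = 6
G (Black): min(2, 14, 2) = 2
H (Black): min(10, 1, 9) = 1
F (White): max(2, 1, 3) = 3
J (Black): min(13, 15) = 13
K (Black): min(7, 1) = 1
L (Black): min(12, 5, 2) = 2
I (Chance): 1/3·13 + 1/3·1 + 1/3·2 = 5.33
Root (Black): min(6, 3, 5.33) = 3

3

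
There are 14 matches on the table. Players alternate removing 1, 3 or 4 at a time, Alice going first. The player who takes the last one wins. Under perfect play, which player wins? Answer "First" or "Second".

Second

Mark each pile size as W (mover wins) or L (mover loses):
i:   0  1  2  3  4  5  6  7  8  9 10 11 12 13 14
     L  W  L  W  W  W  W  L  W  L  W  W  W  W  L
Position 14 is L, so the second player wins.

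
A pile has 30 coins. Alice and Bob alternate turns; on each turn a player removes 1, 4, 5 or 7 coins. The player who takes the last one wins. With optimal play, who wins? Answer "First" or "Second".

i:   0  1  2  3  4  5  6  7  8  9 10 11 12 13 14 15 16 17 18 19 20 21 22 23 24 25 26 27 28 29 30
     L  W  L  W  W  W  W  W  L  W  L  W  W  W  W  W  L  W  L  W  W  W  W  W  L  W  L  W  W  W  W
Position 30 is W, so the first player wins.

First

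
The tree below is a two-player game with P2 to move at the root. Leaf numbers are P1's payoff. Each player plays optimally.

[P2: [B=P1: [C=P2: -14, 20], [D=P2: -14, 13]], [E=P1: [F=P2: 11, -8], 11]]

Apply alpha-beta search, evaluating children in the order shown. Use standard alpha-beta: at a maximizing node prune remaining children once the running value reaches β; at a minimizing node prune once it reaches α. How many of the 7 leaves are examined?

5

C [α=-∞,β=+∞]: v=-14
D [α=-14,β=+∞]: v=-14 after child 1 ≤ α → α-cutoff, skip 1
B [α=-∞,β=+∞]: v=-14
F [α=-∞,β=-14]: v=-8
E [α=-∞,β=-14]: v=-8 after child 1 ≥ β → β-cutoff, skip 1
Root [α=-∞,β=+∞]: v=-14
Leaves evaluated: 5 of 7.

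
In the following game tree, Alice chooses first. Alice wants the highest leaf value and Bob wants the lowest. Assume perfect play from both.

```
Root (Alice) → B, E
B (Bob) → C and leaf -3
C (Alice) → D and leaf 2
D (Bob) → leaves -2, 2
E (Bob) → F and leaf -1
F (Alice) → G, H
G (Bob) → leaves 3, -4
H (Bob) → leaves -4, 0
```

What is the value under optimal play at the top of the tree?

D (Bob): min(-2, 2) = -2
C (Alice): max(-2, 2) = 2
B (Bob): min(2, -3) = -3
G (Bob): min(3, -4) = -4
H (Bob): min(-4, 0) = -4
F (Alice): max(-4, -4) = -4
E (Bob): min(-4, -1) = -4
Root (Alice): max(-3, -4) = -3

-3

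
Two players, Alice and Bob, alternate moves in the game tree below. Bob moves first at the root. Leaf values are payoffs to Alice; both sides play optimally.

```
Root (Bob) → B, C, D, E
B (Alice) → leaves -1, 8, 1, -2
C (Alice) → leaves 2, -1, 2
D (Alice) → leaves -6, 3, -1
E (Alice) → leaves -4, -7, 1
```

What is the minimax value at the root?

1

B (Alice): max(-1, 8, 1, -2) = 8
C (Alice): max(2, -1, 2) = 2
D (Alice): max(-6, 3, -1) = 3
E (Alice): max(-4, -7, 1) = 1
Root (Bob): min(8, 2, 3, 1) = 1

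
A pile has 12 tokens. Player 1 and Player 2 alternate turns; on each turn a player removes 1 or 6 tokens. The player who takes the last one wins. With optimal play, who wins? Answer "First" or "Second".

First

Compute winning (W) and losing (L) positions by backward induction:
i:   0  1  2  3  4  5  6  7  8  9 10 11 12
     L  W  L  W  L  W  W  L  W  L  W  L  W
Position 12 is W, so the first player wins.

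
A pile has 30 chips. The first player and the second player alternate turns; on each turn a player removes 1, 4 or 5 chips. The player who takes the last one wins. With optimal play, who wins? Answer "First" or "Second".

Compute winning (W) and losing (L) positions by backward induction:
i:   0  1  2  3  4  5  6  7  8  9 10 11 12 13 14 15 16 17 18 19 20 21 22 23 24 25 26 27 28 29 30
     L  W  L  W  W  W  W  W  L  W  L  W  W  W  W  W  L  W  L  W  W  W  W  W  L  W  L  W  W  W  W
Position 30 is W, so the first player wins.

First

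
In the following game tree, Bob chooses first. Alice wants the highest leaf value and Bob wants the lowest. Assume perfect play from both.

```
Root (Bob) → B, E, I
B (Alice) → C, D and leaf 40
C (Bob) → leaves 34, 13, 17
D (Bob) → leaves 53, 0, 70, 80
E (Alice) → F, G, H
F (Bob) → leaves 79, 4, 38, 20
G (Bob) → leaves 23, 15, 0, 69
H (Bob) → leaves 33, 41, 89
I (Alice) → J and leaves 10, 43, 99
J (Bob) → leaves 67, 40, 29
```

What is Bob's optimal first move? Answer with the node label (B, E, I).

C (Bob): min(34, 13, 17) = 13
D (Bob): min(53, 0, 70, 80) = 0
B (Alice): max(13, 0, 40) = 40
F (Bob): min(79, 4, 38, 20) = 4
G (Bob): min(23, 15, 0, 69) = 0
H (Bob): min(33, 41, 89) = 33
E (Alice): max(4, 0, 33) = 33
J (Bob): min(67, 40, 29) = 29
I (Alice): max(29, 10, 43, 99) = 99
Root (Bob): min(40, 33, 99) = 33
Bob picks the child with the lowest value: E (value 33).

E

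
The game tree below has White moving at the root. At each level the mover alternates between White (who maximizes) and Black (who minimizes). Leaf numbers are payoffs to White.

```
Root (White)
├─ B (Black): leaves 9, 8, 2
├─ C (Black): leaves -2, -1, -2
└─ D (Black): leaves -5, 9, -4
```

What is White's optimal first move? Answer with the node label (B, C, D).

B (Black): min(9, 8, 2) = 2
C (Black): min(-2, -1, -2) = -2
D (Black): min(-5, 9, -4) = -5
Root (White): max(2, -2, -5) = 2
White picks the child with the highest value: B (value 2).

B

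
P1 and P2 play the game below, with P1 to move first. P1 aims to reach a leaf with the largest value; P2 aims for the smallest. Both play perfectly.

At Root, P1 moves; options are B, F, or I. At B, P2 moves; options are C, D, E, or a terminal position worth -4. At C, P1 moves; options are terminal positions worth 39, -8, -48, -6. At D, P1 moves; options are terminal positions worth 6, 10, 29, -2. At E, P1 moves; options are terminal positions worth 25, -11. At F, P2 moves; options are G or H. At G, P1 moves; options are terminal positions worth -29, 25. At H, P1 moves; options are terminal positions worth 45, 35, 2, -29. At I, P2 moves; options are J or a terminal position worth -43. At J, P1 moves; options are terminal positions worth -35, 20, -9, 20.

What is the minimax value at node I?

-43

J: max(-35, 20, -9, 20) = 20
I: min(20, -43) = -43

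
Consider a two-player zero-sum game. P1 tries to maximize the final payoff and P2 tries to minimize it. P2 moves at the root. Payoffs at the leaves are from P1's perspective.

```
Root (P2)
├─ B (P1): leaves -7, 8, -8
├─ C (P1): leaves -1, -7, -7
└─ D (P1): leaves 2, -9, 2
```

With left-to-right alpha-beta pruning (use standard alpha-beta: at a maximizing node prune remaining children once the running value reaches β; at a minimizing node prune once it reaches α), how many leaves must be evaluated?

B [α=-∞,β=+∞]: v=8
C [α=-∞,β=8]: v=-1
D [α=-∞,β=-1]: v=2 after child 1 ≥ β → β-cutoff, skip 2
Root [α=-∞,β=+∞]: v=-1
Leaves evaluated: 7 of 9.

7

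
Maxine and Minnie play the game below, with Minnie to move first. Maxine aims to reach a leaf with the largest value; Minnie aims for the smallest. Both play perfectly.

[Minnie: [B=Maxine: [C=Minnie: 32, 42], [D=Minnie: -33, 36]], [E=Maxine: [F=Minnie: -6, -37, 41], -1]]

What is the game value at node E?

-1

F: min(-6, -37, 41) = -37
E: max(-37, -1) = -1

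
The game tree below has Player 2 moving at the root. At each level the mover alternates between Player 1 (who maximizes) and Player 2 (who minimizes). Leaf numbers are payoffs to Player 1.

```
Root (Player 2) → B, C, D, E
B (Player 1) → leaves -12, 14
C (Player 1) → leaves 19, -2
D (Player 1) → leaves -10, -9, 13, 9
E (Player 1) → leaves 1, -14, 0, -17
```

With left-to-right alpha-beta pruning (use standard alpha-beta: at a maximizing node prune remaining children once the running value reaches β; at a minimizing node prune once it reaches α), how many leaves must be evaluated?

11

B [α=-∞,β=+∞]: v=14
C [α=-∞,β=14]: v=19 after child 1 ≥ β → β-cutoff, skip 1
D [α=-∞,β=14]: v=13
E [α=-∞,β=13]: v=1
Root [α=-∞,β=+∞]: v=1
Leaves evaluated: 11 of 12.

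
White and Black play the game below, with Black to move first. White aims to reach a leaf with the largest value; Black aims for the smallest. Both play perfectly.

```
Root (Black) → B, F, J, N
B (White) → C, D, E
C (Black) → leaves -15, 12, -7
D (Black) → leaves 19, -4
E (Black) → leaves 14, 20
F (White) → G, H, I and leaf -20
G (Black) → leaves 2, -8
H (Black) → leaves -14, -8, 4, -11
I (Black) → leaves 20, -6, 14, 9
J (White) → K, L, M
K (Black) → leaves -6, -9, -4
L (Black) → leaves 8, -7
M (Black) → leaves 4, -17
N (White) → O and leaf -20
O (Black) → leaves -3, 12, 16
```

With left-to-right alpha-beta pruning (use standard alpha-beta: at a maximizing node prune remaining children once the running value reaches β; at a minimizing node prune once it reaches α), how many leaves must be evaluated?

C [α=-∞,β=+∞]: v=-15
D [α=-15,β=+∞]: v=-4
E [α=-4,β=+∞]: v=14
B [α=-∞,β=+∞]: v=14
G [α=-∞,β=14]: v=-8
H [α=-8,β=14]: v=-14 after child 1 ≤ α → α-cutoff, skip 3
I [α=-8,β=14]: v=-6
F [α=-∞,β=14]: v=-6
K [α=-∞,β=-6]: v=-9
L [α=-9,β=-6]: v=-7
M [α=-7,β=-6]: v=-17
J [α=-∞,β=-6]: v=-7
O [α=-∞,β=-7]: v=-3
N [α=-∞,β=-7]: v=-3 after child 1 ≥ β → β-cutoff, skip 1
Root [α=-∞,β=+∞]: v=-7
Leaves evaluated: 25 of 29.

25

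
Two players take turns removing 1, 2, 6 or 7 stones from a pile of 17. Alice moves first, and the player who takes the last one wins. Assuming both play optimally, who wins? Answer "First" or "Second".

First

Mark each pile size as W (mover wins) or L (mover loses):
i:   0  1  2  3  4  5  6  7  8  9 10 11 12 13 14 15 16 17
     L  W  W  L  W  W  W  W  L  W  W  L  W  W  W  W  L  W
Position 17 is W, so the first player wins.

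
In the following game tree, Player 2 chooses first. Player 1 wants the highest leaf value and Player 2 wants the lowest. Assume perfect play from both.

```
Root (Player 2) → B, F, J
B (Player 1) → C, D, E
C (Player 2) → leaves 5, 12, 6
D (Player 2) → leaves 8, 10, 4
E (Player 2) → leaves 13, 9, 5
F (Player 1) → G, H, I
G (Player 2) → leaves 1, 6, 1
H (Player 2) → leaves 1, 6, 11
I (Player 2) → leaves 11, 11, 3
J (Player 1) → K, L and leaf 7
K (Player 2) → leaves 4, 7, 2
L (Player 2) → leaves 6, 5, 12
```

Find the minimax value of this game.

3

C (Player 2): min(5, 12, 6) = 5
D (Player 2): min(8, 10, 4) = 4
E (Player 2): min(13, 9, 5) = 5
B (Player 1): max(5, 4, 5) = 5
G (Player 2): min(1, 6, 1) = 1
H (Player 2): min(1, 6, 11) = 1
I (Player 2): min(11, 11, 3) = 3
F (Player 1): max(1, 1, 3) = 3
K (Player 2): min(4, 7, 2) = 2
L (Player 2): min(6, 5, 12) = 5
J (Player 1): max(2, 5, 7) = 7
Root (Player 2): min(5, 3, 7) = 3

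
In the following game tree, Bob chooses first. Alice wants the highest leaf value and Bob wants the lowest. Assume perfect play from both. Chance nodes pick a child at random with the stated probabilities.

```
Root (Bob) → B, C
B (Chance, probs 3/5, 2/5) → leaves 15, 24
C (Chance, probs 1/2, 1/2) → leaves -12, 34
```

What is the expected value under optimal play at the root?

11

B (Chance): 3/5·15 + 2/5·24 = 18.6
C (Chance): 1/2·-12 + 1/2·34 = 11
Root (Bob): min(18.6, 11) = 11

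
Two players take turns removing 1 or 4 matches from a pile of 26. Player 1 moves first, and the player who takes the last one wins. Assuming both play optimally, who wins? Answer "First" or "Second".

Mark each pile size as W (mover wins) or L (mover loses):
i:   0  1  2  3  4  5  6  7  8  9 10 11 12 13 14 15 16 17 18 19 20 21 22 23 24 25 26
     L  W  L  W  W  L  W  L  W  W  L  W  L  W  W  L  W  L  W  W  L  W  L  W  W  L  W
Position 26 is W, so the first player wins.

First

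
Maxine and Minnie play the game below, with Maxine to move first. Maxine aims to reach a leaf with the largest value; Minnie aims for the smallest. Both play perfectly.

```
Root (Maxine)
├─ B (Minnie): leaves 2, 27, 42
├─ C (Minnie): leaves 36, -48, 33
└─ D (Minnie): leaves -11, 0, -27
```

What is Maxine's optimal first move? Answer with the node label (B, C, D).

B (Minnie): min(2, 27, 42) = 2
C (Minnie): min(36, -48, 33) = -48
D (Minnie): min(-11, 0, -27) = -27
Root (Maxine): max(2, -48, -27) = 2
Maxine picks the child with the highest value: B (value 2).

B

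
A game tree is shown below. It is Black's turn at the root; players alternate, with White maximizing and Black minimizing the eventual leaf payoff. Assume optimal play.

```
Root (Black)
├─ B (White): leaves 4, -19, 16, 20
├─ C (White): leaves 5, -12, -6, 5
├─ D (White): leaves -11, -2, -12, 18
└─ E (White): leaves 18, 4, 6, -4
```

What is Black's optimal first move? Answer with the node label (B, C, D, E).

C

B (White): max(4, -19, 16, 20) = 20
C (White): max(5, -12, -6, 5) = 5
D (White): max(-11, -2, -12, 18) = 18
E (White): max(18, 4, 6, -4) = 18
Root (Black): min(20, 5, 18, 18) = 5
Black picks the child with the lowest value: C (value 5).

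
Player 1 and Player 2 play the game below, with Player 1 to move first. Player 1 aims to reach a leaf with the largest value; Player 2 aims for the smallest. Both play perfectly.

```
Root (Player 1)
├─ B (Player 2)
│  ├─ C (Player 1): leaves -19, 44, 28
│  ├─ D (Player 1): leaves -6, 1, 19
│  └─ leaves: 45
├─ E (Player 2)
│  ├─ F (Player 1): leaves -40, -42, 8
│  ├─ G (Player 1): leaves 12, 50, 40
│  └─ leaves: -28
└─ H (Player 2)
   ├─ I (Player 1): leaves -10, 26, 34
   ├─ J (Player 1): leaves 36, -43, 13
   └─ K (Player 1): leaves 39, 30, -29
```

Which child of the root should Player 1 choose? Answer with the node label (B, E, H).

C (Player 1): max(-19, 44, 28) = 44
D (Player 1): max(-6, 1, 19) = 19
B (Player 2): min(44, 19, 45) = 19
F (Player 1): max(-40, -42, 8) = 8
G (Player 1): max(12, 50, 40) = 50
E (Player 2): min(8, 50, -28) = -28
I (Player 1): max(-10, 26, 34) = 34
J (Player 1): max(36, -43, 13) = 36
K (Player 1): max(39, 30, -29) = 39
H (Player 2): min(34, 36, 39) = 34
Root (Player 1): max(19, -28, 34) = 34
Player 1 picks the child with the highest value: H (value 34).

H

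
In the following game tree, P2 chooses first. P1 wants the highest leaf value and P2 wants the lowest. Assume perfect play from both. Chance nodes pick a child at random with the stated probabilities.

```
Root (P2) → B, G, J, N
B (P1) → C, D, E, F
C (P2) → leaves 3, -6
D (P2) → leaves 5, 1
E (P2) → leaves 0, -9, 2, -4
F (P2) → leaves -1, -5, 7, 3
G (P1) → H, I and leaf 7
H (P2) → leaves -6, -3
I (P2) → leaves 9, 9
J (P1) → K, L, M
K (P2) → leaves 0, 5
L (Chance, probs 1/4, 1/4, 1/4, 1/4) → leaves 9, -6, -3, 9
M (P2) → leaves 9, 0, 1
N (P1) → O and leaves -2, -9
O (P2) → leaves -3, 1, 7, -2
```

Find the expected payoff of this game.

C (P2): min(3, -6) = -6
D (P2): min(5, 1) = 1
E (P2): min(0, -9, 2, -4) = -9
F (P2): min(-1, -5, 7, 3) = -5
B (P1): max(-6, 1, -9, -5) = 1
H (P2): min(-6, -3) = -6
I (P2): min(9, 9) = 9
G (P1): max(-6, 9, 7) = 9
K (P2): min(0, 5) = 0
L (Chance): 1/4·9 + 1/4·-6 + 1/4·-3 + 1/4·9 = 2.25
M (P2): min(9, 0, 1) = 0
J (P1): max(0, 2.25, 0) = 2.25
O (P2): min(-3, 1, 7, -2) = -3
N (P1): max(-3, -2, -9) = -2
Root (P2): min(1, 9, 2.25, -2) = -2

-2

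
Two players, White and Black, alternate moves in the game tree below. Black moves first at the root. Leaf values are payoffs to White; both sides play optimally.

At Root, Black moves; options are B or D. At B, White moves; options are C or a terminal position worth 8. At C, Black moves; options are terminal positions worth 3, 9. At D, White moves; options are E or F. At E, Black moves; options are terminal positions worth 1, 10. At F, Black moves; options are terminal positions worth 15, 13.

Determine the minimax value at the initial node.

8

C (Black): min(3, 9) = 3
B (White): max(3, 8) = 8
E (Black): min(1, 10) = 1
F (Black): min(15, 13) = 13
D (White): max(1, 13) = 13
Root (Black): min(8, 13) = 8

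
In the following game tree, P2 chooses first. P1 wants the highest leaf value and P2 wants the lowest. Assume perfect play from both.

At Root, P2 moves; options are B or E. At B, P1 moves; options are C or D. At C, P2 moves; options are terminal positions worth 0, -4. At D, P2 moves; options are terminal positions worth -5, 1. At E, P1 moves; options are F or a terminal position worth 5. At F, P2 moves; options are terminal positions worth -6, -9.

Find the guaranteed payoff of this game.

C (P2): min(0, -4) = -4
D (P2): min(-5, 1) = -5
B (P1): max(-4, -5) = -4
F (P2): min(-6, -9) = -9
E (P1): max(-9, 5) = 5
Root (P2): min(-4, 5) = -4

-4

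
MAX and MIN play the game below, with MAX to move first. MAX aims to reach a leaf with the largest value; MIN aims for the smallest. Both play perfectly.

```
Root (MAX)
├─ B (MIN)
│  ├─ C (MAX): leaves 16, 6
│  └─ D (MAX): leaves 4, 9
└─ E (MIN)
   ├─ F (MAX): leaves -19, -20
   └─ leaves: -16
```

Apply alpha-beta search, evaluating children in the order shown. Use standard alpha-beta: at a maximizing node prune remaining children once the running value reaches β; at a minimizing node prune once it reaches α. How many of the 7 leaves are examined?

6

C [α=-∞,β=+∞]: v=16
D [α=-∞,β=16]: v=9
B [α=-∞,β=+∞]: v=9
F [α=9,β=+∞]: v=-19
E [α=9,β=+∞]: v=-19 after child 1 ≤ α → α-cutoff, skip 1
Root [α=-∞,β=+∞]: v=9
Leaves evaluated: 6 of 7.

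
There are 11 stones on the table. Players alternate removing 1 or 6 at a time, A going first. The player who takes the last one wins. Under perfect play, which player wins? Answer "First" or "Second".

Second

Mark each pile size as W (mover wins) or L (mover loses):
i:   0  1  2  3  4  5  6  7  8  9 10 11
     L  W  L  W  L  W  W  L  W  L  W  L
Position 11 is L, so the second player wins.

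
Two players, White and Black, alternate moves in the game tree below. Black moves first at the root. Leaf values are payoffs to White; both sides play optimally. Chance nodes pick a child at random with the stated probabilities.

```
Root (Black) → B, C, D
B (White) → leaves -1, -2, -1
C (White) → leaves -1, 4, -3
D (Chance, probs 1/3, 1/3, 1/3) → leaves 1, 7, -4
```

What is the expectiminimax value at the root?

B (White): max(-1, -2, -1) = -1
C (White): max(-1, 4, -3) = 4
D (Chance): 1/3·1 + 1/3·7 + 1/3·-4 = 1.33
Root (Black): min(-1, 4, 1.33) = -1

-1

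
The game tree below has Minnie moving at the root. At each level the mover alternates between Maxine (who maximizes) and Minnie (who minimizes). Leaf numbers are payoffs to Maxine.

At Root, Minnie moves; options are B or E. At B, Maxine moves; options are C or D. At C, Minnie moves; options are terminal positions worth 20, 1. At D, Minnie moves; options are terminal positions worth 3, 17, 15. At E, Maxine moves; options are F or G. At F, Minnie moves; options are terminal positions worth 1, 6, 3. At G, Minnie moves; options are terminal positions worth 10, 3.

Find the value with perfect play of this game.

3

C (Minnie): min(20, 1) = 1
D (Minnie): min(3, 17, 15) = 3
B (Maxine): max(1, 3) = 3
F (Minnie): min(1, 6, 3) = 1
G (Minnie): min(10, 3) = 3
E (Maxine): max(1, 3) = 3
Root (Minnie): min(3, 3) = 3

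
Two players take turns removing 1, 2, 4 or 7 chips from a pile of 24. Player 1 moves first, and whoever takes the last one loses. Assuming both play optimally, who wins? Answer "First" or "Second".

W/L table (W = player to move can force a win):
i:   0  1  2  3  4  5  6  7  8  9 10 11 12 13 14 15 16 17 18 19 20 21 22 23 24
     W  L  W  W  L  W  W  L  W  W  L  W  W  L  W  W  L  W  W  L  W  W  L  W  W
Position 24 is W, so the first player wins.

First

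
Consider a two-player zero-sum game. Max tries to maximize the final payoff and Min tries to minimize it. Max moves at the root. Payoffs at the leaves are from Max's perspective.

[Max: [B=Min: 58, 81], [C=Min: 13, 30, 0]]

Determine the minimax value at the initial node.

B (Min): min(58, 81) = 58
C (Min): min(13, 30, 0) = 0
Root (Max): max(58, 0) = 58

58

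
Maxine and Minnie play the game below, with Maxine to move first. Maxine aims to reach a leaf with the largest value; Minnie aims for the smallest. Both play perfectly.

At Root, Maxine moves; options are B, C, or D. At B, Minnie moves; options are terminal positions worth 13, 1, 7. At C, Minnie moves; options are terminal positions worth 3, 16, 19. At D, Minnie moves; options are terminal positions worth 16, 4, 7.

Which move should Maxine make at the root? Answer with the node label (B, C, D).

B (Minnie): min(13, 1, 7) = 1
C (Minnie): min(3, 16, 19) = 3
D (Minnie): min(16, 4, 7) = 4
Root (Maxine): max(1, 3, 4) = 4
Maxine picks the child with the highest value: D (value 4).

D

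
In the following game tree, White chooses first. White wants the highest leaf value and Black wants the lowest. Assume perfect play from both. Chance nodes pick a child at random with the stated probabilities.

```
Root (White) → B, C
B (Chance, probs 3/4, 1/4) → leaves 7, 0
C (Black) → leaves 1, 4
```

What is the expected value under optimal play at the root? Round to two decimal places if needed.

5.25

B (Chance): 3/4·7 + 1/4·0 = 5.25
C (Black): min(1, 4) = 1
Root (White): max(5.25, 1) = 5.25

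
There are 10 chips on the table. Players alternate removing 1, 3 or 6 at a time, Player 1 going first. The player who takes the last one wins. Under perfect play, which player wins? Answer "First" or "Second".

First

Mark each pile size as W (mover wins) or L (mover loses):
i:   0  1  2  3  4  5  6  7  8  9 10
     L  W  L  W  L  W  W  W  W  L  W
Position 10 is W, so the first player wins.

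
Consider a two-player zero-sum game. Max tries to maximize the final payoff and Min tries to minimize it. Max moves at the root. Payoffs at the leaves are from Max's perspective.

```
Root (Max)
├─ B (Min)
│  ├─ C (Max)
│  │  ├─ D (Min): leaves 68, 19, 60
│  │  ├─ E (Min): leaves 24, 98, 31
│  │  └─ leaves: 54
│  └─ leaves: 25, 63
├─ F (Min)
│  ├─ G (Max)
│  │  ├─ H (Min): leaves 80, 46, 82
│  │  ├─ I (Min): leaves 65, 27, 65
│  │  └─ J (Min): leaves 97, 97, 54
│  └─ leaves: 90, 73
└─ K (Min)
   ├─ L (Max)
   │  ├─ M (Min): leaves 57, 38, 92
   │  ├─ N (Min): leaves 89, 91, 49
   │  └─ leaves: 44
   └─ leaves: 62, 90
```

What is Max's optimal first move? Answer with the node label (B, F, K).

D (Min): min(68, 19, 60) = 19
E (Min): min(24, 98, 31) = 24
C (Max): max(19, 24, 54) = 54
B (Min): min(54, 25, 63) = 25
H (Min): min(80, 46, 82) = 46
I (Min): min(65, 27, 65) = 27
J (Min): min(97, 97, 54) = 54
G (Max): max(46, 27, 54) = 54
F (Min): min(54, 90, 73) = 54
M (Min): min(57, 38, 92) = 38
N (Min): min(89, 91, 49) = 49
L (Max): max(38, 49, 44) = 49
K (Min): min(49, 62, 90) = 49
Root (Max): max(25, 54, 49) = 54
Max picks the child with the highest value: F (value 54).

F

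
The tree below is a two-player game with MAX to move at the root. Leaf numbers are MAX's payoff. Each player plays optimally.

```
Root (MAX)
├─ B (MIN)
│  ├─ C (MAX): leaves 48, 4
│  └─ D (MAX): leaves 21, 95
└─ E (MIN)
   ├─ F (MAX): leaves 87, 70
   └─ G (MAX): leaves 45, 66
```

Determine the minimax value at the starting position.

C (MAX): max(48, 4) = 48
D (MAX): max(21, 95) = 95
B (MIN): min(48, 95) = 48
F (MAX): max(87, 70) = 87
G (MAX): max(45, 66) = 66
E (MIN): min(87, 66) = 66
Root (MAX): max(48, 66) = 66

66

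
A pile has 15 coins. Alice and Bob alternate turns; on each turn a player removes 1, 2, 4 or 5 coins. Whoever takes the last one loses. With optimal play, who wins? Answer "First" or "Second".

First

i:   0  1  2  3  4  5  6  7  8  9 10 11 12 13 14 15
     W  L  W  W  L  W  W  L  W  W  L  W  W  L  W  W
Position 15 is W, so the first player wins.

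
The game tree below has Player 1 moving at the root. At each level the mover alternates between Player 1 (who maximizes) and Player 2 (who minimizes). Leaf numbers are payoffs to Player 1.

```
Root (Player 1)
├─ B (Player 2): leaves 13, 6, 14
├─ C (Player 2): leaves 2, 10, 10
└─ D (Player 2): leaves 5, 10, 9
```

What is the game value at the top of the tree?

6

B (Player 2): min(13, 6, 14) = 6
C (Player 2): min(2, 10, 10) = 2
D (Player 2): min(5, 10, 9) = 5
Root (Player 1): max(6, 2, 5) = 6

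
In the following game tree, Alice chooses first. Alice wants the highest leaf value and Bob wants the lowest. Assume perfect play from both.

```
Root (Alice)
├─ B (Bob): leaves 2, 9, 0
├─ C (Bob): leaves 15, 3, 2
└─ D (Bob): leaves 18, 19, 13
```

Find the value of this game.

13

B (Bob): min(2, 9, 0) = 0
C (Bob): min(15, 3, 2) = 2
D (Bob): min(18, 19, 13) = 13
Root (Alice): max(0, 2, 13) = 13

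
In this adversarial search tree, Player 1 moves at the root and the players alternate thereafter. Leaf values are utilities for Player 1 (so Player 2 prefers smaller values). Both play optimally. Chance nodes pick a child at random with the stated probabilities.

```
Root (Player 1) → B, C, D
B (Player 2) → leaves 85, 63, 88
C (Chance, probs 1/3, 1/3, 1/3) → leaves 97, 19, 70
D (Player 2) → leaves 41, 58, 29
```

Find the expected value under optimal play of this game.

B (Player 2): min(85, 63, 88) = 63
C (Chance): 1/3·97 + 1/3·19 + 1/3·70 = 62
D (Player 2): min(41, 58, 29) = 29
Root (Player 1): max(63, 62, 29) = 63

63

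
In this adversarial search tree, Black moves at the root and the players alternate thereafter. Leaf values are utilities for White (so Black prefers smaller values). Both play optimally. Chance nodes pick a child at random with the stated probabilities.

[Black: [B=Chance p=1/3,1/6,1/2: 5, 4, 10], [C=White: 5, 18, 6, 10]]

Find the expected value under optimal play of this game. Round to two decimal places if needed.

7.33

B (Chance): 1/3·5 + 1/6·4 + 1/2·10 = 7.33
C (White): max(5, 18, 6, 10) = 18
Root (Black): min(7.33, 18) = 7.33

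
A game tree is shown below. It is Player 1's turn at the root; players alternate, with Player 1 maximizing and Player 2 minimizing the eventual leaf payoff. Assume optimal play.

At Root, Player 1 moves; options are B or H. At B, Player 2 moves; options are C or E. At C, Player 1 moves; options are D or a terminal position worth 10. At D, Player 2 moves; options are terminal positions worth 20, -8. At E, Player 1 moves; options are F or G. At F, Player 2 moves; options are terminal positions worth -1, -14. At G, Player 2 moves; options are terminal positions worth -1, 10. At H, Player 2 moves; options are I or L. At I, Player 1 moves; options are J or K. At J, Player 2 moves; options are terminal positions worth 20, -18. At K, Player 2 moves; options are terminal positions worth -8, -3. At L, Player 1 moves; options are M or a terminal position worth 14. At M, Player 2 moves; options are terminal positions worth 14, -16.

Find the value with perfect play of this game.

D (Player 2): min(20, -8) = -8
C (Player 1): max(-8, 10) = 10
F (Player 2): min(-1, -14) = -14
G (Player 2): min(-1, 10) = -1
E (Player 1): max(-14, -1) = -1
B (Player 2): min(10, -1) = -1
J (Player 2): min(20, -18) = -18
K (Player 2): min(-8, -3) = -8
I (Player 1): max(-18, -8) = -8
M (Player 2): min(14, -16) = -16
L (Player 1): max(-16, 14) = 14
H (Player 2): min(-8, 14) = -8
Root (Player 1): max(-1, -8) = -1

-1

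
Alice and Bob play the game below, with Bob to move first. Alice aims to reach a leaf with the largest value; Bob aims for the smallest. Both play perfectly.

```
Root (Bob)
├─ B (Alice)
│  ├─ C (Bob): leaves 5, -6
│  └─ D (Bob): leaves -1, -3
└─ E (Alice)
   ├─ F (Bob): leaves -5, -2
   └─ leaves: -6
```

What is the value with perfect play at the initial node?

C (Bob): min(5, -6) = -6
D (Bob): min(-1, -3) = -3
B (Alice): max(-6, -3) = -3
F (Bob): min(-5, -2) = -5
E (Alice): max(-5, -6) = -5
Root (Bob): min(-3, -5) = -5

-5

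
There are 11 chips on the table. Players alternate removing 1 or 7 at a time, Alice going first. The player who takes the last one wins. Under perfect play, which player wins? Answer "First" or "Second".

Positions where the player to move wins (W) vs loses (L):
i:   0  1  2  3  4  5  6  7  8  9 10 11
     L  W  L  W  L  W  L  W  L  W  L  W
Position 11 is W, so the first player wins.

First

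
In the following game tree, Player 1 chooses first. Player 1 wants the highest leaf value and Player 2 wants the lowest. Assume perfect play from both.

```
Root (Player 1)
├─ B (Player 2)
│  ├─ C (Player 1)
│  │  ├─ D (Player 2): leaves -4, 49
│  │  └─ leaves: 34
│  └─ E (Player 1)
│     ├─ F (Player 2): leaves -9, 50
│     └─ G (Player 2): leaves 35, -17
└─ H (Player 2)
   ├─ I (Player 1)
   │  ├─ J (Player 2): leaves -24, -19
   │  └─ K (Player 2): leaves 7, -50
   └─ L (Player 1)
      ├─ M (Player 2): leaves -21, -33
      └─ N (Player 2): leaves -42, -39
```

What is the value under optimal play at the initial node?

D (Player 2): min(-4, 49) = -4
C (Player 1): max(-4, 34) = 34
F (Player 2): min(-9, 50) = -9
G (Player 2): min(35, -17) = -17
E (Player 1): max(-9, -17) = -9
B (Player 2): min(34, -9) = -9
J (Player 2): min(-24, -19) = -24
K (Player 2): min(7, -50) = -50
I (Player 1): max(-24, -50) = -24
M (Player 2): min(-21, -33) = -33
N (Player 2): min(-42, -39) = -42
L (Player 1): max(-33, -42) = -33
H (Player 2): min(-24, -33) = -33
Root (Player 1): max(-9, -33) = -9

-9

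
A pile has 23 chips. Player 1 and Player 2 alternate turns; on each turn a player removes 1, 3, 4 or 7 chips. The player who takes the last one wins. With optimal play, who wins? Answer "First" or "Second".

i:   0  1  2  3  4  5  6  7  8  9 10 11 12 13 14 15 16 17 18 19 20 21 22 23
     L  W  L  W  W  W  W  W  L  W  L  W  W  W  W  W  L  W  L  W  W  W  W  W
Position 23 is W, so the first player wins.

First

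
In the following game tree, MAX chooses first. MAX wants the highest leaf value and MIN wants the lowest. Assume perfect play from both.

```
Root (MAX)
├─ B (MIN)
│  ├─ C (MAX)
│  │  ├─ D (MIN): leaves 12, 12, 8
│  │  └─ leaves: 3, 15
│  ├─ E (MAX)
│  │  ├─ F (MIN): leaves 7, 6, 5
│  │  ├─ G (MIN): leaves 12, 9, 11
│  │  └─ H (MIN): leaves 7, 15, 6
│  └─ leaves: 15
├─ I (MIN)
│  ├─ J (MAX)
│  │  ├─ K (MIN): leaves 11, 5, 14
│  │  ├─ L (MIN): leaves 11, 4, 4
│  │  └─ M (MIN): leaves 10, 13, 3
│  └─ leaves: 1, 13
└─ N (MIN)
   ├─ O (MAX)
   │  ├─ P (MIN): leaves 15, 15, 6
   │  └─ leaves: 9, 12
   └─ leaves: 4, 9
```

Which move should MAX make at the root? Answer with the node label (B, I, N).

B

D (MIN): min(12, 12, 8) = 8
C (MAX): max(8, 3, 15) = 15
F (MIN): min(7, 6, 5) = 5
G (MIN): min(12, 9, 11) = 9
H (MIN): min(7, 15, 6) = 6
E (MAX): max(5, 9, 6) = 9
B (MIN): min(15, 9, 15) = 9
K (MIN): min(11, 5, 14) = 5
L (MIN): min(11, 4, 4) = 4
M (MIN): min(10, 13, 3) = 3
J (MAX): max(5, 4, 3) = 5
I (MIN): min(5, 1, 13) = 1
P (MIN): min(15, 15, 6) = 6
O (MAX): max(6, 9, 12) = 12
N (MIN): min(12, 4, 9) = 4
Root (MAX): max(9, 1, 4) = 9
MAX picks the child with the highest value: B (value 9).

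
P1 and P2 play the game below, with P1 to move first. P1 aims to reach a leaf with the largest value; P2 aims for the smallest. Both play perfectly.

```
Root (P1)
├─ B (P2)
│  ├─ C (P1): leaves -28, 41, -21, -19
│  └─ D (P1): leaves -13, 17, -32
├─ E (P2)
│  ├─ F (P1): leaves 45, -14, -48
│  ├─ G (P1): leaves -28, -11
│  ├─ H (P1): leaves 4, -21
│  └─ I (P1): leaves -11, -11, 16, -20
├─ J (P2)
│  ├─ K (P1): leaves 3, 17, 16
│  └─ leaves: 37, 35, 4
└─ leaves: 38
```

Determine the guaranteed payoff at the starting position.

C (P1): max(-28, 41, -21, -19) = 41
D (P1): max(-13, 17, -32) = 17
B (P2): min(41, 17) = 17
F (P1): max(45, -14, -48) = 45
G (P1): max(-28, -11) = -11
H (P1): max(4, -21) = 4
I (P1): max(-11, -11, 16, -20) = 16
E (P2): min(45, -11, 4, 16) = -11
K (P1): max(3, 17, 16) = 17
J (P2): min(17, 37, 35, 4) = 4
Root (P1): max(17, -11, 4, 38) = 38

38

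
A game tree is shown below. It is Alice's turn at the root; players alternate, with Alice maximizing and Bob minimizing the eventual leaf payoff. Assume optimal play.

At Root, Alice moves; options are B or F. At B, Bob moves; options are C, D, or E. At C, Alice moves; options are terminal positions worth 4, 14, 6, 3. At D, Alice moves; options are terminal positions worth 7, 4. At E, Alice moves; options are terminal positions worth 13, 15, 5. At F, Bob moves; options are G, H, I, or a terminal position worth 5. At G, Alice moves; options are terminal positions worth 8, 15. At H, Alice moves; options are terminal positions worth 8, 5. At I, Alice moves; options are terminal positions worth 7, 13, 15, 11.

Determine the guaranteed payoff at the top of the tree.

7

C (Alice): max(4, 14, 6, 3) = 14
D (Alice): max(7, 4) = 7
E (Alice): max(13, 15, 5) = 15
B (Bob): min(14, 7, 15) = 7
G (Alice): max(8, 15) = 15
H (Alice): max(8, 5) = 8
I (Alice): max(7, 13, 15, 11) = 15
F (Bob): min(15, 8, 15, 5) = 5
Root (Alice): max(7, 5) = 7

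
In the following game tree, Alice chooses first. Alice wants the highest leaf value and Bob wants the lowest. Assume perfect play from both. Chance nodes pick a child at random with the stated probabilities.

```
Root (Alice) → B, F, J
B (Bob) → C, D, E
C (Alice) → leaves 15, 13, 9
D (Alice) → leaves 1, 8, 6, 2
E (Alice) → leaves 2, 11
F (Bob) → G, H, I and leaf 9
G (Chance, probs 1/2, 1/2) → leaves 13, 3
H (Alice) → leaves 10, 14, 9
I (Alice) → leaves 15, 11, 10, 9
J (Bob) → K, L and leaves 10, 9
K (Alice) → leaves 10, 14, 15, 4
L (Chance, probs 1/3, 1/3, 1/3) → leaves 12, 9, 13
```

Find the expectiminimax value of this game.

C (Alice): max(15, 13, 9) = 15
D (Alice): max(1, 8, 6, 2) = 8
E (Alice): max(2, 11) = 11
B (Bob): min(15, 8, 11) = 8
G (Chance): 1/2·13 + 1/2·3 = 8
H (Alice): max(10, 14, 9) = 14
I (Alice): max(15, 11, 10, 9) = 15
F (Bob): min(8, 14, 15, 9) = 8
K (Alice): max(10, 14, 15, 4) = 15
L (Chance): 1/3·12 + 1/3·9 + 1/3·13 = 11.33
J (Bob): min(15, 11.33, 10, 9) = 9
Root (Alice): max(8, 8, 9) = 9

9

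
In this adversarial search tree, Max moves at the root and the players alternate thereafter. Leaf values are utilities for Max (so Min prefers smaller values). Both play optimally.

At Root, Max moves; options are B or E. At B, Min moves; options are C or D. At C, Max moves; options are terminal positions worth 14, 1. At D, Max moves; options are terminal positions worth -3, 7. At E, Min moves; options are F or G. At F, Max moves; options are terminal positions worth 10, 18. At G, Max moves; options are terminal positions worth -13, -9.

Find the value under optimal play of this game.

C (Max): max(14, 1) = 14
D (Max): max(-3, 7) = 7
B (Min): min(14, 7) = 7
F (Max): max(10, 18) = 18
G (Max): max(-13, -9) = -9
E (Min): min(18, -9) = -9
Root (Max): max(7, -9) = 7

7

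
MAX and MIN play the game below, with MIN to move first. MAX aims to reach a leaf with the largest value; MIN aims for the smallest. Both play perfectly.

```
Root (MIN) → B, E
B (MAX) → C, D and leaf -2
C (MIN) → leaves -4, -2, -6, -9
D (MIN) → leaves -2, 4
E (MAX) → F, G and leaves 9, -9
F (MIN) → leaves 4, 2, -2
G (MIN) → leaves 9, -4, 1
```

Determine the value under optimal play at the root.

C (MIN): min(-4, -2, -6, -9) = -9
D (MIN): min(-2, 4) = -2
B (MAX): max(-9, -2, -2) = -2
F (MIN): min(4, 2, -2) = -2
G (MIN): min(9, -4, 1) = -4
E (MAX): max(-2, -4, 9, -9) = 9
Root (MIN): min(-2, 9) = -2

-2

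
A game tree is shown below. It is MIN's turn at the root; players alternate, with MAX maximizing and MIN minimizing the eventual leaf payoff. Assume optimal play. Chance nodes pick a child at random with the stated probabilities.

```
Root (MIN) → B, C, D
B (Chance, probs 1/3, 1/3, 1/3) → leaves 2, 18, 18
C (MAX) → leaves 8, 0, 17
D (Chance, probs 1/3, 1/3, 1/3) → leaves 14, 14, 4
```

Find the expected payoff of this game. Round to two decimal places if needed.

10.67

B (Chance): 1/3·2 + 1/3·18 + 1/3·18 = 12.67
C (MAX): max(8, 0, 17) = 17
D (Chance): 1/3·14 + 1/3·14 + 1/3·4 = 10.67
Root (MIN): min(12.67, 17, 10.67) = 10.67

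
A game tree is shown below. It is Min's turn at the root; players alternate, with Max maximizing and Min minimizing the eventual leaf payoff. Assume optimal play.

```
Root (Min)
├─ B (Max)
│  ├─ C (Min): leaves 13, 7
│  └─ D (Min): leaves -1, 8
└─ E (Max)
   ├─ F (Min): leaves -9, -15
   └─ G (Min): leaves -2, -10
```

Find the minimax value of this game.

-10

C (Min): min(13, 7) = 7
D (Min): min(-1, 8) = -1
B (Max): max(7, -1) = 7
F (Min): min(-9, -15) = -15
G (Min): min(-2, -10) = -10
E (Max): max(-15, -10) = -10
Root (Min): min(7, -10) = -10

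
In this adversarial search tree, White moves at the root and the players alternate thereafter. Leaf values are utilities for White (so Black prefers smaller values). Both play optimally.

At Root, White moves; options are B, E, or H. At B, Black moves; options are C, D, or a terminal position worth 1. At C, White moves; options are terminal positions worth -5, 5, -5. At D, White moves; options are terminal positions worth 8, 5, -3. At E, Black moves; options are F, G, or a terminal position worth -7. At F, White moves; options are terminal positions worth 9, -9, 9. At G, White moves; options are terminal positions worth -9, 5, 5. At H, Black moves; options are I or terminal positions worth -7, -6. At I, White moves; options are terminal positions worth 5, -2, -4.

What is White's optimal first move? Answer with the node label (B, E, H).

B

C (White): max(-5, 5, -5) = 5
D (White): max(8, 5, -3) = 8
B (Black): min(5, 8, 1) = 1
F (White): max(9, -9, 9) = 9
G (White): max(-9, 5, 5) = 5
E (Black): min(9, 5, -7) = -7
I (White): max(5, -2, -4) = 5
H (Black): min(5, -7, -6) = -7
Root (White): max(1, -7, -7) = 1
White picks the child with the highest value: B (value 1).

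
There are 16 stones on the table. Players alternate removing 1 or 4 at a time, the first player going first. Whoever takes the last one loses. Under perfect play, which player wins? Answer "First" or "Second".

Second

i:   0  1  2  3  4  5  6  7  8  9 10 11 12 13 14 15 16
     W  L  W  L  W  W  L  W  L  W  W  L  W  L  W  W  L
Position 16 is L, so the second player wins.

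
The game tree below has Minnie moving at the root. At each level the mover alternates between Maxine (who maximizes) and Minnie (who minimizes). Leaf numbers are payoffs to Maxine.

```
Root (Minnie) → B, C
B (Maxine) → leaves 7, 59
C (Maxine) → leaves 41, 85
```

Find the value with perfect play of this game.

B (Maxine): max(7, 59) = 59
C (Maxine): max(41, 85) = 85
Root (Minnie): min(59, 85) = 59

59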